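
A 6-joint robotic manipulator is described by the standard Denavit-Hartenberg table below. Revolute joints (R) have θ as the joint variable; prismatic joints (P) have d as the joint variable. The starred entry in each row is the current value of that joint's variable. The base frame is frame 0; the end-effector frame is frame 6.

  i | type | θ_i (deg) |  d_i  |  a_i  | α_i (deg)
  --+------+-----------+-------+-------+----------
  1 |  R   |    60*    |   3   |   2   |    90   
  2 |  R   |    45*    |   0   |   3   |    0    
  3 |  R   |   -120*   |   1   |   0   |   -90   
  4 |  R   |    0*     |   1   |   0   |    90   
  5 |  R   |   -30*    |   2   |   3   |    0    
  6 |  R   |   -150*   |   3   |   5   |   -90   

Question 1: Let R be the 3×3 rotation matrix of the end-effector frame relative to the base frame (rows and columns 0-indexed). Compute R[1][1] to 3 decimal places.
0.500

End-effector y-axis (col 1 of R) = (-0.8660,0.5000,-0.0000)
R[1][1] = 0.5000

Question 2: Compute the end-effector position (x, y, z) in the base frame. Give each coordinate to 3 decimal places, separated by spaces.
after link 1: o_1 = (1.0000, 1.7321, 3.0000)
after link 2: o_2 = (2.0607, 3.5692, 5.1213)
after link 3: o_3 = (2.9267, 3.0692, 5.1213)
after link 4: o_4 = (3.4096, 3.9057, 5.3801)
after link 5: o_5 = (4.7535, 2.2333, 2.4824)
after link 6: o_6 = (6.7045, -0.3875, 7.3120)

6.704 -0.387 7.312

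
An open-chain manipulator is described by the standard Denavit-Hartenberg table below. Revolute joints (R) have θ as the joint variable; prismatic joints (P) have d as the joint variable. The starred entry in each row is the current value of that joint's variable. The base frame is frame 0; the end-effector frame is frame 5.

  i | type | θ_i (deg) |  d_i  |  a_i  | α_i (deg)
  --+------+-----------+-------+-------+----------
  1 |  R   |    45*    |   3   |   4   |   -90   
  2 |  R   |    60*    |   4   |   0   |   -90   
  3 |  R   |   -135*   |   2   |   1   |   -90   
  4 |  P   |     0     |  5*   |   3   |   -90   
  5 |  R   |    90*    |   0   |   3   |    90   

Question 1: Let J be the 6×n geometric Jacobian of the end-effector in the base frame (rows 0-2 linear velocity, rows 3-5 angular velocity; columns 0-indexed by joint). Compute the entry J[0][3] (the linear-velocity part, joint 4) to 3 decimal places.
-0.250

prismatic axis z_3 = (-0.2500,0.7500,-0.6124)
J_v[:, 3] = z_3; J_ω[:, 3] = (0,0,0)
entry J[0][3] = -0.2500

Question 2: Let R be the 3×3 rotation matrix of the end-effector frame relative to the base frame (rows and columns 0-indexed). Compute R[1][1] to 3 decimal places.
0.612

End-effector y-axis (col 1 of R) = (0.6124,0.6124,0.5000)
R[1][1] = 0.6124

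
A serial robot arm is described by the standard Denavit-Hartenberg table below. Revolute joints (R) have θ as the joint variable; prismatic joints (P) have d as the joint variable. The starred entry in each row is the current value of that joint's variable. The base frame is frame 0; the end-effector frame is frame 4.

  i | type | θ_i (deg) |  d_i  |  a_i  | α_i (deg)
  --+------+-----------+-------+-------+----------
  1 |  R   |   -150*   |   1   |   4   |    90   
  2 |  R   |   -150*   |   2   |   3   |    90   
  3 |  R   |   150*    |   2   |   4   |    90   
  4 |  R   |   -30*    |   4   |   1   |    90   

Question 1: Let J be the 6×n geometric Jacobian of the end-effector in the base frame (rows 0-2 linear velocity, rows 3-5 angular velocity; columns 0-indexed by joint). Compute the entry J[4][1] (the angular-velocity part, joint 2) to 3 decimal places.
0.866

axis z_1 = (-0.5000,0.8660,0.0000); lever o_n−o_1 = (-2.7096,7.5544,0.9061)
cross product → J_v[:, 1] = (0.7847,0.4530,-1.4306)
J_ω[:, 1] = z_1
entry J[4][1] = 0.8660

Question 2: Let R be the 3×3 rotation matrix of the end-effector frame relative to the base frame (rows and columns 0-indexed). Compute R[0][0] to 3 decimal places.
-0.996

End-effector x-axis (col 0 of R) = (-0.9955,-0.0748,-0.0580)
R[0][0] = -0.9955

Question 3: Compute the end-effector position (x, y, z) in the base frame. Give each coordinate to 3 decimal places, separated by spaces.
after link 1: o_1 = (-3.4641, -2.0000, 1.0000)
after link 2: o_2 = (-2.2141, 1.0311, -0.5000)
after link 3: o_3 = (-4.9462, 1.7631, 2.9641)
after link 4: o_4 = (-6.1737, 5.5544, 1.9061)

-6.174 5.554 1.906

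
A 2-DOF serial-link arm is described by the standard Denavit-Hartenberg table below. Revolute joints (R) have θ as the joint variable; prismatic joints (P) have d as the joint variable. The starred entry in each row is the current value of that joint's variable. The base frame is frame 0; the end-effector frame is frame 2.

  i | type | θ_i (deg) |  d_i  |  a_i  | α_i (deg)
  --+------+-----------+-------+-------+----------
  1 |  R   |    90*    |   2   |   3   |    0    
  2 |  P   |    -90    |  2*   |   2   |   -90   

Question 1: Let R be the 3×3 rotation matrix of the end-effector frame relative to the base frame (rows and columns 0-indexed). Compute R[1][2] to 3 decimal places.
End-effector z-axis (col 2 of R) = (0.0000,1.0000,0.0000)
R[1][2] = 1.0000

1.000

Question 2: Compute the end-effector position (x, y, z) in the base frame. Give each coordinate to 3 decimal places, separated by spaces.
2.000 3.000 4.000

after link 1: o_1 = (0.0000, 3.0000, 2.0000)
after link 2: o_2 = (2.0000, 3.0000, 4.0000)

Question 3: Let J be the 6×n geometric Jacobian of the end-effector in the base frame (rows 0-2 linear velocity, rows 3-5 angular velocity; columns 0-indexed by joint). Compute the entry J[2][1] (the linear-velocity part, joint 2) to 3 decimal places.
prismatic axis z_1 = (0.0000,0.0000,1.0000)
J_v[:, 1] = z_1; J_ω[:, 1] = (0,0,0)
entry J[2][1] = 1.0000

1.000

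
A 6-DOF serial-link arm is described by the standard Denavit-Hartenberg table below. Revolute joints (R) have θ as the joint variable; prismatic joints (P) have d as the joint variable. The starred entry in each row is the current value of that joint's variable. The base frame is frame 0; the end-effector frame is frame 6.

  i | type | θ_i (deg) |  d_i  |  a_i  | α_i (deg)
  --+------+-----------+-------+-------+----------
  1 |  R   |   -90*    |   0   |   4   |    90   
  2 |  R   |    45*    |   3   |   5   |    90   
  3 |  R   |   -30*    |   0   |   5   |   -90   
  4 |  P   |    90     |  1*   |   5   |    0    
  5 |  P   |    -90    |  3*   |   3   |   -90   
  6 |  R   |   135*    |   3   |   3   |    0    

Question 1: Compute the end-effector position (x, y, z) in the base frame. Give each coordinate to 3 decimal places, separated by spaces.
after link 1: o_1 = (0.0000, -4.0000, 0.0000)
after link 2: o_2 = (-3.0000, -7.5355, 3.5355)
after link 3: o_3 = (-0.5000, -10.5974, 6.5974)
after link 4: o_4 = (-1.3660, -7.4154, 10.4865)
after link 5: o_5 = (-2.4641, -10.3132, 13.3843)
after link 6: o_6 = (-1.6876, -6.1428, 13.4565)

-1.688 -6.143 13.457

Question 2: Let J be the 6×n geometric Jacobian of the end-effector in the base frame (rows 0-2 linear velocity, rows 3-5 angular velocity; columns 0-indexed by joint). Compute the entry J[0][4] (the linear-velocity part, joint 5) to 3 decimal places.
-0.866

prismatic axis z_4 = (-0.8660,-0.3536,0.3536)
J_v[:, 4] = z_4; J_ω[:, 4] = (0,0,0)
entry J[0][4] = -0.8660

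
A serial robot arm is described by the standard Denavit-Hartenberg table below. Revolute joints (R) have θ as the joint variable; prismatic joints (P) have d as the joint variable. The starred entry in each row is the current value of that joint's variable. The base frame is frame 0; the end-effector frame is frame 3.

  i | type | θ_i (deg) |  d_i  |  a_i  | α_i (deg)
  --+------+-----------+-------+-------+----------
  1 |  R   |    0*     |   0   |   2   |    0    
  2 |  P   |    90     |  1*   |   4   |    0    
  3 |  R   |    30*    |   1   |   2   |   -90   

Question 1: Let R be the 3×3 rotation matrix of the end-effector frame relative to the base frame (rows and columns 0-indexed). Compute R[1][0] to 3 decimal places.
End-effector x-axis (col 0 of R) = (-0.5000,0.8660,0.0000)
R[1][0] = 0.8660

0.866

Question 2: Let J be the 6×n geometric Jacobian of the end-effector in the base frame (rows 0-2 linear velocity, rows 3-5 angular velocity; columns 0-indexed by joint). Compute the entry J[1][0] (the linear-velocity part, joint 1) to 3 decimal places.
1.000

axis z_0 = ẑ; lever o_n−o_0 = (1.0000,5.7321,2.0000)
cross product → J_v[:, 0] = (-5.7321,1.0000,0.0000)
J_ω[:, 0] = z_0
entry J[1][0] = 1.0000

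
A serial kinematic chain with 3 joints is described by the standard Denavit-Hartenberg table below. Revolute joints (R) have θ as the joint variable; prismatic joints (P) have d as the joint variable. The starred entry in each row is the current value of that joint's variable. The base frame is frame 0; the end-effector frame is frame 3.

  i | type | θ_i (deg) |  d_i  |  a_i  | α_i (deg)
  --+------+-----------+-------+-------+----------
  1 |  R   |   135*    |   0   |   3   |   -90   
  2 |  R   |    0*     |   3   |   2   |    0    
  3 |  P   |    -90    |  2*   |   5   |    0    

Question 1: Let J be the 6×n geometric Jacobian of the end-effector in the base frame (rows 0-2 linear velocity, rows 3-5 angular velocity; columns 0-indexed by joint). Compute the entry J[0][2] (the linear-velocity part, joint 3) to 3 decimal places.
-0.707

prismatic axis z_2 = (-0.7071,-0.7071,0.0000)
J_v[:, 2] = z_2; J_ω[:, 2] = (0,0,0)
entry J[0][2] = -0.7071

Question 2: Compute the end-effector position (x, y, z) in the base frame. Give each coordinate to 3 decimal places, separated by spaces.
-7.071 0.000 5.000

after link 1: o_1 = (-2.1213, 2.1213, 0.0000)
after link 2: o_2 = (-5.6569, 1.4142, 0.0000)
after link 3: o_3 = (-7.0711, 0.0000, 5.0000)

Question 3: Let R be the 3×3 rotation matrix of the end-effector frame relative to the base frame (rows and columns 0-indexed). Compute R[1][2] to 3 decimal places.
End-effector z-axis (col 2 of R) = (-0.7071,-0.7071,0.0000)
R[1][2] = -0.7071

-0.707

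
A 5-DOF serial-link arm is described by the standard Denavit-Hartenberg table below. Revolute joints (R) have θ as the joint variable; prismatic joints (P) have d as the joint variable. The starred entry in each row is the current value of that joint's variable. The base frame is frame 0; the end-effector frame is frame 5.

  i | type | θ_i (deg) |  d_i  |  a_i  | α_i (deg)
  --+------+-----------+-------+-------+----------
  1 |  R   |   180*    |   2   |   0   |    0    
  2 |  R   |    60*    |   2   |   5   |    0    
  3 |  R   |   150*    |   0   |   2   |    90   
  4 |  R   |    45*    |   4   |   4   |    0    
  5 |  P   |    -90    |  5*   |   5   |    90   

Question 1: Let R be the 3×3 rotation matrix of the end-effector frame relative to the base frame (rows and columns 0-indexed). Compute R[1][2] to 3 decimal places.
-0.354

End-effector z-axis (col 2 of R) = (-0.6124,-0.3536,-0.7071)
R[1][2] = -0.3536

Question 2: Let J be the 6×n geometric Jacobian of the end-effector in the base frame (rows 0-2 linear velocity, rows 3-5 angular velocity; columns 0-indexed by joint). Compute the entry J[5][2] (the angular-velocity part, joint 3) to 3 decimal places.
1.000

axis z_2 = (0.0000,0.0000,1.0000); lever o_n−o_2 = (11.7434,-3.6122,-0.7071)
cross product → J_v[:, 2] = (3.6122,11.7434,-0.0000)
J_ω[:, 2] = z_2
entry J[5][2] = 1.0000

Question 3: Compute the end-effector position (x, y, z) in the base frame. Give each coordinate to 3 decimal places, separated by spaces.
after link 1: o_1 = (0.0000, 0.0000, 2.0000)
after link 2: o_2 = (-2.5000, -4.3301, 4.0000)
after link 3: o_3 = (-0.7679, -3.3301, 4.0000)
after link 4: o_4 = (3.6815, -5.3800, 6.8284)
after link 5: o_5 = (9.2434, -7.9424, 3.2929)

9.243 -7.942 3.293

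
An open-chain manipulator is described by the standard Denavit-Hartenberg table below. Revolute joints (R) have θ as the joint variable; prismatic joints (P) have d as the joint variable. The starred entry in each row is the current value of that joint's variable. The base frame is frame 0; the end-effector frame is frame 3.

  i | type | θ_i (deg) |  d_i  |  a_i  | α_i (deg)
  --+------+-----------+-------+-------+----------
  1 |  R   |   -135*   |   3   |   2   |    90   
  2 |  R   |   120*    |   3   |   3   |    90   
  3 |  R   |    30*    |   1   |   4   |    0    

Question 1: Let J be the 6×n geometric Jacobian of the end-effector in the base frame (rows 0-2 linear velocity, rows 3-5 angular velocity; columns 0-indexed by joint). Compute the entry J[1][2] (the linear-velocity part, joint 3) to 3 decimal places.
axis z_2 = (-0.6124,-0.6124,0.5000); lever o_n−o_2 = (-0.8018,2.0266,3.5000)
cross product → J_v[:, 2] = (-3.1566,1.7424,-1.7321)
J_ω[:, 2] = z_2
entry J[1][2] = 1.7424

1.742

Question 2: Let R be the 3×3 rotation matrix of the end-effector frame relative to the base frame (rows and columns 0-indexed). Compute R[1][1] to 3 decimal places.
End-effector y-axis (col 1 of R) = (-0.7891,0.4356,-0.4330)
R[1][1] = 0.4356

0.436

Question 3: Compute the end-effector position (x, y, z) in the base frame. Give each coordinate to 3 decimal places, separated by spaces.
after link 1: o_1 = (-1.4142, -1.4142, 3.0000)
after link 2: o_2 = (-2.4749, 1.7678, 5.5981)
after link 3: o_3 = (-3.2767, 3.7944, 9.0981)

-3.277 3.794 9.098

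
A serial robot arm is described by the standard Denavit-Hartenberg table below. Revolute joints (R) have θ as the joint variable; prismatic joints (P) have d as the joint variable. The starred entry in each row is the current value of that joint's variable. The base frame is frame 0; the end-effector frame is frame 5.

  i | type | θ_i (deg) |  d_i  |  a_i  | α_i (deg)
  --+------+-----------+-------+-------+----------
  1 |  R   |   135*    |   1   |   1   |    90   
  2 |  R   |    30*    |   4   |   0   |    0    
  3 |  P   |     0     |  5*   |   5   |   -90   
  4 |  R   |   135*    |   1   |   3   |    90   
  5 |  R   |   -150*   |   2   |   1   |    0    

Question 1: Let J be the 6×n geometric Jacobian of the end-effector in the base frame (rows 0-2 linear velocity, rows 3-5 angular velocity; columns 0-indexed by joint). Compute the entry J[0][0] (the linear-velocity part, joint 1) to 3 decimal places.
-7.831

axis z_0 = ẑ; lever o_n−o_0 = (0.7628,7.8312,3.8856)
cross product → J_v[:, 0] = (-7.8312,0.7628,0.0000)
J_ω[:, 0] = z_0
entry J[0][0] = -7.8312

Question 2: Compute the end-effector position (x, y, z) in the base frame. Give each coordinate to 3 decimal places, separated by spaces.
0.763 7.831 3.886

after link 1: o_1 = (-0.7071, 0.7071, 1.0000)
after link 2: o_2 = (2.1213, 3.5355, 1.0000)
after link 3: o_3 = (2.5950, 10.1329, 3.5000)
after link 4: o_4 = (2.7476, 6.9803, 3.3054)
after link 5: o_5 = (0.7628, 7.8312, 3.8856)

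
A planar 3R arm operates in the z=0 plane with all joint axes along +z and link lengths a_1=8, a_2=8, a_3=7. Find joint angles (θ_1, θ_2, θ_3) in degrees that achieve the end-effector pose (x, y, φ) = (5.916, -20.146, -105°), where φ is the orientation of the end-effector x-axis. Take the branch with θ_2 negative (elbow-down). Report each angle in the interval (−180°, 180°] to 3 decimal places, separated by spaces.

-45.005 -29.989 -30.006

wrist centre = target − a_3·(cos φ, sin φ) = (7.7277, -13.3845)
cos θ_2 = (238.8632−8²−8²)/(2·8·8) = 0.8661; θ_2 = -29.9893° (elbow-down)
β = atan2(-13.3845,7.7277) = -59.9994°; ψ = atan2(-3.9987,14.9290) = -14.9946°
θ_1 = β − ψ = -45.0048°
θ_3 = φ − θ_1 − θ_2 = -30.0059° (wrapped to (-180°,180°])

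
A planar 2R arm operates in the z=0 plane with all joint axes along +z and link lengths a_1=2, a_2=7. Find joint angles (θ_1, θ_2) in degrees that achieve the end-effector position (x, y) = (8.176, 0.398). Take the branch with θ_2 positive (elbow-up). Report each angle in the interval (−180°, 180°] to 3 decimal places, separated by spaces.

cos θ_2 = (67.0054−2²−7²)/(2·2·7) = 0.5002; θ_2 = 59.9873° (elbow-up)
β = atan2(0.3980,8.1760) = 2.7869°; ψ = atan2(6.0614,5.5013) = 47.7730°
θ_1 = β − ψ = -44.9861°

-44.986 59.987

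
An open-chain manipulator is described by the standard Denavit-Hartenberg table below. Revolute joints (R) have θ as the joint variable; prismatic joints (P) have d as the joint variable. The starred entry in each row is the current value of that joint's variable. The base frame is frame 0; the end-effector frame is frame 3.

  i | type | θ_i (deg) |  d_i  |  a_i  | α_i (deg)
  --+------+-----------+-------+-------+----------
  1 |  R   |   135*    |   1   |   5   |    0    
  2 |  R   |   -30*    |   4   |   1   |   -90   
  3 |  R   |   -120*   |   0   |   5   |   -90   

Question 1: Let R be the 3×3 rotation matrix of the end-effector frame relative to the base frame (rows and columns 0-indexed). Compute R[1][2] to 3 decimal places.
End-effector z-axis (col 2 of R) = (-0.2241,0.8365,0.5000)
R[1][2] = 0.8365

0.837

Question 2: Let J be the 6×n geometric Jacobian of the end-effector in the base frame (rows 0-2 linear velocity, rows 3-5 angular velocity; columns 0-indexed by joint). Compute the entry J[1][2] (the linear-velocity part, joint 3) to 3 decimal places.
axis z_2 = (-0.9659,-0.2588,0.0000); lever o_n−o_2 = (0.6470,-2.4148,4.3301)
cross product → J_v[:, 2] = (-1.1207,4.1826,2.5000)
J_ω[:, 2] = z_2
entry J[1][2] = 4.1826

4.183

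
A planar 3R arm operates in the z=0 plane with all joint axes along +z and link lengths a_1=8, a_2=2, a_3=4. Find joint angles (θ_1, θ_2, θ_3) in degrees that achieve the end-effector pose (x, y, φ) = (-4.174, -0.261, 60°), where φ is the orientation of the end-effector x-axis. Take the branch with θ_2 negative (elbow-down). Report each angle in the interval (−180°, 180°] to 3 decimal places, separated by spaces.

-134.998 -120.011 -44.991

wrist centre = target − a_3·(cos φ, sin φ) = (-6.1740, -3.7251)
cos θ_2 = (51.9947−8²−2²)/(2·8·2) = -0.5002; θ_2 = -120.0110° (elbow-down)
β = atan2(-3.7251,-6.1740) = -148.8952°; ψ = atan2(-1.7319,6.9997) = -13.8970°
θ_1 = β − ψ = -134.9982°
θ_3 = φ − θ_1 − θ_2 = -44.9908° (wrapped to (-180°,180°])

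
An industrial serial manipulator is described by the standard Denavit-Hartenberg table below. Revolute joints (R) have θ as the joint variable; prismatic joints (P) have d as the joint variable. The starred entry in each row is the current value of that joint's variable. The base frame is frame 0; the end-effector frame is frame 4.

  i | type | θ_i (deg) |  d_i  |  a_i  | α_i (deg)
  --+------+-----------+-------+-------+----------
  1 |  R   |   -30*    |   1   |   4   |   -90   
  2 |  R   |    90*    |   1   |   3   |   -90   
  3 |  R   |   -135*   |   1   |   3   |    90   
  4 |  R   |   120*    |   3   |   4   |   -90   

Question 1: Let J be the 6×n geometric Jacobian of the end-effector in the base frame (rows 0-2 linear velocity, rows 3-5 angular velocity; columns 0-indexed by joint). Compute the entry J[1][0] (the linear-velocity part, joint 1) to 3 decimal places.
-0.609

axis z_0 = ẑ; lever o_n−o_0 = (-0.6090,-0.1267,0.8284)
cross product → J_v[:, 0] = (0.1267,-0.6090,0.0000)
J_ω[:, 0] = z_0
entry J[1][0] = -0.6090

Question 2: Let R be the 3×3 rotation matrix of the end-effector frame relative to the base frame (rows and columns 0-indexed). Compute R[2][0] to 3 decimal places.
End-effector x-axis (col 0 of R) = (-0.9268,0.1268,-0.3536)
R[2][0] = -0.3536

-0.354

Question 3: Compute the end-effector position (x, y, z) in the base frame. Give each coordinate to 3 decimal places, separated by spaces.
-0.609 -0.127 0.828

after link 1: o_1 = (3.4641, -2.0000, 1.0000)
after link 2: o_2 = (3.9641, -1.1340, -2.0000)
after link 3: o_3 = (4.1587, 1.2031, 0.1213)
after link 4: o_4 = (-0.6090, -0.1267, 0.8284)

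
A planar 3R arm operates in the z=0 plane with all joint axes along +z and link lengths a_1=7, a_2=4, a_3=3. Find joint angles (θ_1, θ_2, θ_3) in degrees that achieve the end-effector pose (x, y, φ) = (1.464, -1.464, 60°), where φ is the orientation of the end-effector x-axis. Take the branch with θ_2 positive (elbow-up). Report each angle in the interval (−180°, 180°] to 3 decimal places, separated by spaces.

-120.001 150.002 29.999

wrist centre = target − a_3·(cos φ, sin φ) = (-0.0360, -4.0621)
cos θ_2 = (16.5018−7²−4²)/(2·7·4) = -0.8660; θ_2 = 150.0017° (elbow-up)
β = atan2(-4.0621,-0.0360) = -90.5078°; ψ = atan2(1.9999,3.5358) = 29.4928°
θ_1 = β − ψ = -120.0006°
θ_3 = φ − θ_1 − θ_2 = 29.9989° (wrapped to (-180°,180°])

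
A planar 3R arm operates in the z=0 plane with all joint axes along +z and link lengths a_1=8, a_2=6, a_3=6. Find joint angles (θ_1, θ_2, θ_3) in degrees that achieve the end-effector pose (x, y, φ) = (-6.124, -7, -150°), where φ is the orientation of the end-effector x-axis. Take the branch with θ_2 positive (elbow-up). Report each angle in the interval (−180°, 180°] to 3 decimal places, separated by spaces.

wrist centre = target − a_3·(cos φ, sin φ) = (-0.9278, -4.0000)
cos θ_2 = (16.8609−8²−6²)/(2·8·6) = -0.8660; θ_2 = 150.0008° (elbow-up)
β = atan2(-4.0000,-0.9278) = -103.0595°; ψ = atan2(2.9999,2.8038) = 46.9354°
θ_1 = β − ψ = -149.9949°
θ_3 = φ − θ_1 − θ_2 = -150.0059° (wrapped to (-180°,180°])

-149.995 150.001 -150.006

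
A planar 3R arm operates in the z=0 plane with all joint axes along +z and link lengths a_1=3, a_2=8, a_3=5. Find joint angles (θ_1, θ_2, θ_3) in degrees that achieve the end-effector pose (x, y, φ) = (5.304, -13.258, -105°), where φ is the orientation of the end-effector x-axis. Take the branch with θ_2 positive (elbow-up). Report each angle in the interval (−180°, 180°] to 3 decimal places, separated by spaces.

-73.883 29.993 -61.109

wrist centre = target − a_3·(cos φ, sin φ) = (6.5981, -8.4284)
cos θ_2 = (114.5723−3²−8²)/(2·3·8) = 0.8661; θ_2 = 29.9927° (elbow-up)
β = atan2(-8.4284,6.5981) = -51.9446°; ψ = atan2(3.9991,9.9287) = 21.9387°
θ_1 = β − ψ = -73.8833°
θ_3 = φ − θ_1 − θ_2 = -61.1093° (wrapped to (-180°,180°])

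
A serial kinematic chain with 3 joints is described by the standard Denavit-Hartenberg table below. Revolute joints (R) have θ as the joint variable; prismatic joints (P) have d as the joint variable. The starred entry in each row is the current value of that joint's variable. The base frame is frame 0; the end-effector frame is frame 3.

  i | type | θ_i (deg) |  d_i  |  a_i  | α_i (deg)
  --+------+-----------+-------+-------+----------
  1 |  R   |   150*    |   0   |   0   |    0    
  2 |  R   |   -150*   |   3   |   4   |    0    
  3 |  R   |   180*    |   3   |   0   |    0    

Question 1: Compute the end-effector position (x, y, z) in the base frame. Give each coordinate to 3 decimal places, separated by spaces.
after link 1: o_1 = (0.0000, 0.0000, 0.0000)
after link 2: o_2 = (4.0000, 0.0000, 3.0000)
after link 3: o_3 = (4.0000, 0.0000, 6.0000)

4.000 0.000 6.000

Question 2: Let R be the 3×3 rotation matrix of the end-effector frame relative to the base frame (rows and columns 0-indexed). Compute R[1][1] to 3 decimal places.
-1.000

End-effector y-axis (col 1 of R) = (-0.0000,-1.0000,0.0000)
R[1][1] = -1.0000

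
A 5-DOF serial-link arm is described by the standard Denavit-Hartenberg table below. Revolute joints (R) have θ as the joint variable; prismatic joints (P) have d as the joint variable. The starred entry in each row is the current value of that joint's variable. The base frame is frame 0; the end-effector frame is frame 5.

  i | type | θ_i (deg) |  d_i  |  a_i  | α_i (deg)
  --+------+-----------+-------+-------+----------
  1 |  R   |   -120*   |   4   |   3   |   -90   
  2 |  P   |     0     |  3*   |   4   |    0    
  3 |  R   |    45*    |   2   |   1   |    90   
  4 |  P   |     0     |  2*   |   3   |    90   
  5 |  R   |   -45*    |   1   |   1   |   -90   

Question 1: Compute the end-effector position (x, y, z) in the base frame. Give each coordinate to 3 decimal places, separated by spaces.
after link 1: o_1 = (-1.5000, -2.5981, 4.0000)
after link 2: o_2 = (-0.9019, -7.5622, 4.0000)
after link 3: o_3 = (0.4766, -9.1746, 3.2929)
after link 4: o_4 = (-1.2912, -12.2364, 2.5858)
after link 5: o_5 = (-2.1572, -11.7364, 1.5858)

-2.157 -11.736 1.586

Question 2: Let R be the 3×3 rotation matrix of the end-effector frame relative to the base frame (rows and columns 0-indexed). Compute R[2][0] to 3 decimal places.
-1.000

End-effector x-axis (col 0 of R) = (-0.0000,-0.0000,-1.0000)
R[2][0] = -1.0000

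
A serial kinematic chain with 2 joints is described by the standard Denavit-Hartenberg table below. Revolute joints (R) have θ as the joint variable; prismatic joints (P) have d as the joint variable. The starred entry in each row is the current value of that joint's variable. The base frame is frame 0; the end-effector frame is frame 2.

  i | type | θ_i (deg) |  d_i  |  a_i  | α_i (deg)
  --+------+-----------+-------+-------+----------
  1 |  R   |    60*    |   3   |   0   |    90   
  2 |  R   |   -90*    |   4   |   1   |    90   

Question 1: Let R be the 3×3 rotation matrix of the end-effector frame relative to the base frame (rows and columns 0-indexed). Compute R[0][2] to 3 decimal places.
-0.500

End-effector z-axis (col 2 of R) = (-0.5000,-0.8660,-0.0000)
R[0][2] = -0.5000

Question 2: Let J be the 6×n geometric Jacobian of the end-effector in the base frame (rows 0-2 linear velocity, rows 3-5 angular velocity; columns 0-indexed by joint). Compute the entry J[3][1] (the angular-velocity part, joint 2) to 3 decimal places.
0.866

axis z_1 = (0.8660,-0.5000,0.0000); lever o_n−o_1 = (3.4641,-2.0000,-1.0000)
cross product → J_v[:, 1] = (0.5000,0.8660,0.0000)
J_ω[:, 1] = z_1
entry J[3][1] = 0.8660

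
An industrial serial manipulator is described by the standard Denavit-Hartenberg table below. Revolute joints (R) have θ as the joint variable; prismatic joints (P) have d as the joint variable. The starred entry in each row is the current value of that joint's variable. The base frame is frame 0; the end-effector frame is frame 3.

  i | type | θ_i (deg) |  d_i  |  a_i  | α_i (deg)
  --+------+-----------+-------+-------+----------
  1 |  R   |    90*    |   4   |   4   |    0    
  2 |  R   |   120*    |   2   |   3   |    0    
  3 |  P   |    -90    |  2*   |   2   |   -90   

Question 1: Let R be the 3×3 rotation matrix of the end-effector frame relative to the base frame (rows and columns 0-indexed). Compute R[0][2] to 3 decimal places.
End-effector z-axis (col 2 of R) = (-0.8660,-0.5000,0.0000)
R[0][2] = -0.8660

-0.866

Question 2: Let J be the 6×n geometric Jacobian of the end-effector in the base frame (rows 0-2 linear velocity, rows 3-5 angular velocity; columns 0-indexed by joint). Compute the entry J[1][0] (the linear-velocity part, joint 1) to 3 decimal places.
axis z_0 = ẑ; lever o_n−o_0 = (-3.5981,4.2321,8.0000)
cross product → J_v[:, 0] = (-4.2321,-3.5981,0.0000)
J_ω[:, 0] = z_0
entry J[1][0] = -3.5981

-3.598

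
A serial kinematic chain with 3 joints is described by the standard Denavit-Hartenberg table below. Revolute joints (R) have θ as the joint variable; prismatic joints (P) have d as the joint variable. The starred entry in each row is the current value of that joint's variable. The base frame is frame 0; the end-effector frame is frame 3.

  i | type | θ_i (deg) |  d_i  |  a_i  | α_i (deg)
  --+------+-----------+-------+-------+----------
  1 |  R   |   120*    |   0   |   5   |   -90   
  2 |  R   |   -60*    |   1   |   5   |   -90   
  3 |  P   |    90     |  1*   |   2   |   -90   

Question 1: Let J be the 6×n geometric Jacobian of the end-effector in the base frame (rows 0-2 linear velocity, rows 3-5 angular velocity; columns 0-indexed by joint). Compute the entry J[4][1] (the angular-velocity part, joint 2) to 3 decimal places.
-0.500

axis z_1 = (-0.8660,-0.5000,0.0000); lever o_n−o_1 = (-0.8170,3.4151,3.8301)
cross product → J_v[:, 1] = (-1.9151,3.3170,-3.3660)
J_ω[:, 1] = z_1
entry J[4][1] = -0.5000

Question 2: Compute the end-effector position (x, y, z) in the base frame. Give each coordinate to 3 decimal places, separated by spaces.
-3.317 7.745 3.830

after link 1: o_1 = (-2.5000, 4.3301, 0.0000)
after link 2: o_2 = (-4.6160, 5.9952, 4.3301)
after link 3: o_3 = (-3.3170, 7.7452, 3.8301)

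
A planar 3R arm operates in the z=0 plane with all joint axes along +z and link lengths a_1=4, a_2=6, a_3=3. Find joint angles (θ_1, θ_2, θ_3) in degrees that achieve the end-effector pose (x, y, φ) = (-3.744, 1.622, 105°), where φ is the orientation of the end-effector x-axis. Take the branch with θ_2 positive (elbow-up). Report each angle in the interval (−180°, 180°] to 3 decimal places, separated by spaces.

91.536 149.993 -136.529

wrist centre = target − a_3·(cos φ, sin φ) = (-2.9675, -1.2758)
cos θ_2 = (10.4339−4²−6²)/(2·4·6) = -0.8660; θ_2 = 149.9925° (elbow-up)
β = atan2(-1.2758,-2.9675) = -156.7366°; ψ = atan2(3.0007,-1.1958) = 111.7271°
θ_1 = β − ψ = -268.4637°
θ_3 = φ − θ_1 − θ_2 = -136.5288° (wrapped to (-180°,180°])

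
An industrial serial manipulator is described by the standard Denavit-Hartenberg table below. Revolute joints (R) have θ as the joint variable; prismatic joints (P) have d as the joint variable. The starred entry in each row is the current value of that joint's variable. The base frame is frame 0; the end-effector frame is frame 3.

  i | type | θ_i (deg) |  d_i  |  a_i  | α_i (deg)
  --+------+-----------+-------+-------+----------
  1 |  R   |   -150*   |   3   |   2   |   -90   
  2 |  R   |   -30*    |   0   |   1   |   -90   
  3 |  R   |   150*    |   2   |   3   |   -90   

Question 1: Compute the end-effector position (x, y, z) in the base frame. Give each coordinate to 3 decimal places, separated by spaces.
after link 1: o_1 = (-1.7321, -1.0000, 3.0000)
after link 2: o_2 = (-2.4821, -1.4330, 3.5000)
after link 3: o_3 = (-2.1495, 0.4910, 0.4689)

-2.150 0.491 0.469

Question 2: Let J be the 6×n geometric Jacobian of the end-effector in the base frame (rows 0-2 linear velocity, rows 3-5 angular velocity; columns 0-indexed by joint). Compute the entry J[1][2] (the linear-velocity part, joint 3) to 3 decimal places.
-1.600

axis z_2 = (-0.4330,-0.2500,-0.8660); lever o_n−o_2 = (0.3325,1.9240,-3.0311)
cross product → J_v[:, 2] = (2.4240,-1.6005,-0.7500)
J_ω[:, 2] = z_2
entry J[1][2] = -1.6005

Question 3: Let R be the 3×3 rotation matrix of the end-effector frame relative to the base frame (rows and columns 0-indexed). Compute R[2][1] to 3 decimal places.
End-effector y-axis (col 1 of R) = (0.4330,0.2500,0.8660)
R[2][1] = 0.8660

0.866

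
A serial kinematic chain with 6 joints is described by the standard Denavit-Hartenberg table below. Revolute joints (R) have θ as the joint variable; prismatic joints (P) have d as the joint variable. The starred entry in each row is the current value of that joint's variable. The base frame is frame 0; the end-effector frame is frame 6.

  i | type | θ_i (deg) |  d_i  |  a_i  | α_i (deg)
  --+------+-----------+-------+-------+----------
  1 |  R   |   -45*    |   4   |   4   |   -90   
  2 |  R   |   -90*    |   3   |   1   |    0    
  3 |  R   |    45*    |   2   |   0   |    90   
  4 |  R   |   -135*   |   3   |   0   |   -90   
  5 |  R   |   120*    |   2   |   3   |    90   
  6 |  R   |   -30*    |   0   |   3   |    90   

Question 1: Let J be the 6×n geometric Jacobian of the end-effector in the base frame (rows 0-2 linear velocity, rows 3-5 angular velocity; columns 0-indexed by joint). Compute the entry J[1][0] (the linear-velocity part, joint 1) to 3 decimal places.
axis z_0 = ẑ; lever o_n−o_0 = (9.6039,-0.2338,5.3427)
cross product → J_v[:, 0] = (0.2338,9.6039,-0.0000)
J_ω[:, 0] = z_0
entry J[1][0] = 9.6039

9.604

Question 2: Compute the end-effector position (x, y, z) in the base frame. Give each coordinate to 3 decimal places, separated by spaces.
after link 1: o_1 = (2.8284, -2.8284, 4.0000)
after link 2: o_2 = (4.9497, -0.7071, 5.0000)
after link 3: o_3 = (6.3640, 0.7071, 5.0000)
after link 4: o_4 = (4.8640, 2.2071, 7.1213)
after link 5: o_5 = (7.1504, -0.5794, 7.0342)
after link 6: o_6 = (9.6039, -0.2338, 5.3427)

9.604 -0.234 5.343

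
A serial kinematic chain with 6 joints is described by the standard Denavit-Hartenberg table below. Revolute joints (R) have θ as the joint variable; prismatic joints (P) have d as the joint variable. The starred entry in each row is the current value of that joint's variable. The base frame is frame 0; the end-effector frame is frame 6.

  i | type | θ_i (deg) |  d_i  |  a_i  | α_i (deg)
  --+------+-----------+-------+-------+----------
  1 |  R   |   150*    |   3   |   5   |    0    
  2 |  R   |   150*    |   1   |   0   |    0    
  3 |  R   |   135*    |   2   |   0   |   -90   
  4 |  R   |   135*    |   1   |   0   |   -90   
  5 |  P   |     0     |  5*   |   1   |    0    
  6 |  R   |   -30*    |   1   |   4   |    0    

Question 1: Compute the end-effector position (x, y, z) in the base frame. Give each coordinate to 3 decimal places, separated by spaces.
-9.143 -3.871 7.086

after link 1: o_1 = (-4.3301, 2.5000, 3.0000)
after link 2: o_2 = (-4.3301, 2.5000, 4.0000)
after link 3: o_3 = (-4.3301, 2.5000, 6.0000)
after link 4: o_4 = (-5.2961, 2.7588, 6.0000)
after link 5: o_5 = (-6.3941, -1.3393, 8.8284)
after link 6: o_6 = (-9.1430, -3.8707, 7.0860)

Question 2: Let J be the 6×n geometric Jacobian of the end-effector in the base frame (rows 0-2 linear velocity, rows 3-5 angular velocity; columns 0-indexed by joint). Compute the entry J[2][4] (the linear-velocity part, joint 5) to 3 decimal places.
prismatic axis z_4 = (-0.1830,-0.6830,0.7071)
J_v[:, 4] = z_4; J_ω[:, 4] = (0,0,0)
entry J[2][4] = 0.7071

0.707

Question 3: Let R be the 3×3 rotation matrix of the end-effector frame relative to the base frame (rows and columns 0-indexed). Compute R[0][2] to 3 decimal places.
End-effector z-axis (col 2 of R) = (-0.1830,-0.6830,0.7071)
R[0][2] = -0.1830

-0.183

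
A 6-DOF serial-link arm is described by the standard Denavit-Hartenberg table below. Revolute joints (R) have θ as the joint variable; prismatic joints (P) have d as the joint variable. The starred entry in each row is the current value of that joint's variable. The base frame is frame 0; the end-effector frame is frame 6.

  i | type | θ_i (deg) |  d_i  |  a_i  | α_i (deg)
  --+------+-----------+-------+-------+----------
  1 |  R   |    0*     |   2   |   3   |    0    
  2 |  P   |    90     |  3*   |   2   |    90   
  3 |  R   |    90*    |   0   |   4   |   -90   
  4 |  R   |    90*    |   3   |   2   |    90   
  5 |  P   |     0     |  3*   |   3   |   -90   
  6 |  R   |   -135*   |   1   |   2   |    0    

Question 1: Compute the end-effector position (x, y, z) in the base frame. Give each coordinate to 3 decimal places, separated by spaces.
after link 1: o_1 = (3.0000, 0.0000, 2.0000)
after link 2: o_2 = (3.0000, 2.0000, 5.0000)
after link 3: o_3 = (3.0000, 2.0000, 9.0000)
after link 4: o_4 = (1.0000, -1.0000, 9.0000)
after link 5: o_5 = (-2.0000, -1.0000, 12.0000)
after link 6: o_6 = (-0.5858, -2.0000, 13.4142)

-0.586 -2.000 13.414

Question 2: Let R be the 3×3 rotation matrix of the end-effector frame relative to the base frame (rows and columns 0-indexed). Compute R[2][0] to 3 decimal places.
0.707

End-effector x-axis (col 0 of R) = (0.7071,0.0000,0.7071)
R[2][0] = 0.7071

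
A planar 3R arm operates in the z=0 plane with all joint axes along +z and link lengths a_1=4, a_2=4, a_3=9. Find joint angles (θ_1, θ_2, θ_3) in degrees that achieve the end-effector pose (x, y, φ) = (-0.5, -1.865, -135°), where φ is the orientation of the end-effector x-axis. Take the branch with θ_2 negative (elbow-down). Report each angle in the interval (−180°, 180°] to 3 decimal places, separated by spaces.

59.997 -45.002 -149.995

wrist centre = target − a_3·(cos φ, sin φ) = (5.8640, 4.4990)
cos θ_2 = (54.6267−4²−4²)/(2·4·4) = 0.7071; θ_2 = -45.0018° (elbow-down)
β = atan2(4.4990,5.8640) = 37.4962°; ψ = atan2(-2.8285,6.8283) = -22.5009°
θ_1 = β − ψ = 59.9971°
θ_3 = φ − θ_1 − θ_2 = -149.9953° (wrapped to (-180°,180°])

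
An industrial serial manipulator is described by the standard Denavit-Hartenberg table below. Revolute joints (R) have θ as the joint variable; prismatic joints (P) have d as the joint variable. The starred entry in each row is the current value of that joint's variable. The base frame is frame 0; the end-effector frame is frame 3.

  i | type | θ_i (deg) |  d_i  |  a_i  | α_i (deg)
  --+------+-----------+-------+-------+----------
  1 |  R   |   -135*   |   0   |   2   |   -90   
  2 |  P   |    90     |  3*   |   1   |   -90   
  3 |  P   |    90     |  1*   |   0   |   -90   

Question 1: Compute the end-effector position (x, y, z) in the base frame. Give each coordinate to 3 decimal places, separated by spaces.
1.414 -2.828 -1.000

after link 1: o_1 = (-1.4142, -1.4142, 0.0000)
after link 2: o_2 = (0.7071, -3.5355, -1.0000)
after link 3: o_3 = (1.4142, -2.8284, -1.0000)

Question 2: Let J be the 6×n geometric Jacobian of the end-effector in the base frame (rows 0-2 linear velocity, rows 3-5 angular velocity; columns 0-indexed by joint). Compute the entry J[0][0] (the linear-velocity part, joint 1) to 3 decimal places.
axis z_0 = ẑ; lever o_n−o_0 = (1.4142,-2.8284,-1.0000)
cross product → J_v[:, 0] = (2.8284,1.4142,-0.0000)
J_ω[:, 0] = z_0
entry J[0][0] = 2.8284

2.828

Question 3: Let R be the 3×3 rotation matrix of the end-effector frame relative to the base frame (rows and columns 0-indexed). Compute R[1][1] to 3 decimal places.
-0.707

End-effector y-axis (col 1 of R) = (-0.7071,-0.7071,0.0000)
R[1][1] = -0.7071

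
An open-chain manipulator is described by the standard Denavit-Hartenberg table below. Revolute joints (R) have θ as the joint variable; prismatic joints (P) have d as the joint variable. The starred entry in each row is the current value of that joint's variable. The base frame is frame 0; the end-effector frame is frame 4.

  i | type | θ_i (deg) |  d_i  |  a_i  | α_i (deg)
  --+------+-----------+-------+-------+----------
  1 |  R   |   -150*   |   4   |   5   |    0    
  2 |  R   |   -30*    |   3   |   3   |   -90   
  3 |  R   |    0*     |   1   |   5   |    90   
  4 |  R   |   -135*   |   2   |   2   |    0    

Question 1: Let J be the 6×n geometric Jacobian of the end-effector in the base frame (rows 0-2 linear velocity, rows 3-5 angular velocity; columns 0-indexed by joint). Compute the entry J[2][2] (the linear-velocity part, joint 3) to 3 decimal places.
axis z_2 = (0.0000,-1.0000,0.0000); lever o_n−o_2 = (-3.5858,0.4142,2.0000)
cross product → J_v[:, 2] = (-2.0000,-0.0000,-3.5858)
J_ω[:, 2] = z_2
entry J[2][2] = -3.5858

-3.586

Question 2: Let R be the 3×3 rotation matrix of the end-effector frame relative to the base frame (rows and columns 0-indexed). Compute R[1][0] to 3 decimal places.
0.707

End-effector x-axis (col 0 of R) = (0.7071,0.7071,0.0000)
R[1][0] = 0.7071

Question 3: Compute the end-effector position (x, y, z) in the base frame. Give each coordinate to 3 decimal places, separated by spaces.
-10.916 -2.086 9.000

after link 1: o_1 = (-4.3301, -2.5000, 4.0000)
after link 2: o_2 = (-7.3301, -2.5000, 7.0000)
after link 3: o_3 = (-12.3301, -3.5000, 7.0000)
after link 4: o_4 = (-10.9159, -2.0858, 9.0000)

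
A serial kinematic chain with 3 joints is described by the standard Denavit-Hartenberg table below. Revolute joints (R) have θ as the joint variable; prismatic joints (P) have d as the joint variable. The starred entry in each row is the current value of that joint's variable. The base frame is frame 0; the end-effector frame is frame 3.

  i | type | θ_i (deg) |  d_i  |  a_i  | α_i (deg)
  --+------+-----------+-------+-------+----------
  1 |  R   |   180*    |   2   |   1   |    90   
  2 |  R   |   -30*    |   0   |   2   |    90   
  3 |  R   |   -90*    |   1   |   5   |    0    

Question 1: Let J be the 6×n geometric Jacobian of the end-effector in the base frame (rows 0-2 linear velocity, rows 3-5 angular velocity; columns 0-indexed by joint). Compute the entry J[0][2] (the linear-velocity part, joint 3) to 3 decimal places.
axis z_2 = (0.5000,0.0000,-0.8660); lever o_n−o_2 = (0.5000,-5.0000,-0.8660)
cross product → J_v[:, 2] = (-4.3301,0.0000,-2.5000)
J_ω[:, 2] = z_2
entry J[0][2] = -4.3301

-4.330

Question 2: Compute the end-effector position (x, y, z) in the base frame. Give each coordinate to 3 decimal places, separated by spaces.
after link 1: o_1 = (-1.0000, 0.0000, 2.0000)
after link 2: o_2 = (-2.7321, 0.0000, 1.0000)
after link 3: o_3 = (-2.2321, -5.0000, 0.1340)

-2.232 -5.000 0.134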